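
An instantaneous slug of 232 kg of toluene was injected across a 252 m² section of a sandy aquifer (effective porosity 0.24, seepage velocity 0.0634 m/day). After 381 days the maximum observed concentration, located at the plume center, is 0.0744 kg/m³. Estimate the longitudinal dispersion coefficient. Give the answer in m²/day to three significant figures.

At the plume center C_max = M/(n_e·A·√(4πDt)), so D = M²/(4πt·(n_e·A·C_max)²).
n_e·A·C_max = 0.24 × 252 × 0.0744 = 4.500 kg/m.
D = 232²/(4π × 381 × 4.500²) = 0.555 m²/day.

0.555 m²/day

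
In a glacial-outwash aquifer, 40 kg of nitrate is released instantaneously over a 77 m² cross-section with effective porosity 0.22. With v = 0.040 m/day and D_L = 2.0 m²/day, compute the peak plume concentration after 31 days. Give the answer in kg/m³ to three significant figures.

0.0846 kg/m³

The peak of an instantaneous 1D plume sits at x = vt; there the Gaussian factor is 1 and C_max = M/(n_e·A·√(4πDt)), where n_e·A is the pore area the mass is dissolved in.
√(4πDt) = √(4π × 2.0 × 31) = 27.91 m, so C_max = 40/(0.22 × 77 × 27.91) = 0.0846 kg/m³.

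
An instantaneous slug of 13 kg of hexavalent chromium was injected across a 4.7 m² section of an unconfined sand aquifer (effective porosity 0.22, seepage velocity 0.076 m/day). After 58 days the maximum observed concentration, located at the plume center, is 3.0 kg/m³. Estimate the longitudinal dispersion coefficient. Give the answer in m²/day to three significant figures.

At the plume center C_max = M/(n_e·A·√(4πDt)), so D = M²/(4πt·(n_e·A·C_max)²).
n_e·A·C_max = 0.22 × 4.7 × 3.0 = 3.102 kg/m.
D = 13²/(4π × 58 × 3.102²) = 0.0241 m²/day.

0.0241 m²/day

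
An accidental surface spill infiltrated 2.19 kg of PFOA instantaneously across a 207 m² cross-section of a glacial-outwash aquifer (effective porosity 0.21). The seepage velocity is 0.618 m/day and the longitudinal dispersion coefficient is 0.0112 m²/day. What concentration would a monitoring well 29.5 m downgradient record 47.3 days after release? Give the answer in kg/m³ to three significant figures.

For an instantaneous plane source, C(x,t) = M/(n_e·A·√(4πDt)) · exp(−(x−vt)²/(4Dt)), with n_e·A the pore (flow) area.
Plume center vt = 0.618 × 47.3 = 29.2314 m, so the well at 29.5 m is 0.2686 m downgradient of the peak.
√(4πDt) = 2.580 m, giving peak height M/(n_e·A·√(4πDt)) = 2.19/(0.21 × 207 × 2.580) = 0.01953 kg/m³.
(x−vt)²/(4Dt) = (0.2686)²/(4 × 0.0112 × 47.3) = 0.03405; exp(−0.03405) = 0.9665.
C = 0.01953 × 0.9665 = 0.0189 kg/m³.

0.0189 kg/m³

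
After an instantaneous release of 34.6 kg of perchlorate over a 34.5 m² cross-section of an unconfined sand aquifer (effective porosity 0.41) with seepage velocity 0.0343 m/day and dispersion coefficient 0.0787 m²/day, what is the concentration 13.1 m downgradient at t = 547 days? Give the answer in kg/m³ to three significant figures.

0.0873 kg/m³

For an instantaneous plane source, C(x,t) = M/(n_e·A·√(4πDt)) · exp(−(x−vt)²/(4Dt)), with n_e·A the pore (flow) area.
Plume center vt = 0.0343 × 547 = 18.7621 m, so the well at 13.1 m is 5.6621 m upgradient of the peak.
√(4πDt) = 23.26 m, giving peak height M/(n_e·A·√(4πDt)) = 34.6/(0.41 × 34.5 × 23.26) = 0.1052 kg/m³.
(x−vt)²/(4Dt) = (-5.6621)²/(4 × 0.0787 × 547) = 0.1862; exp(−0.1862) = 0.8301.
C = 0.1052 × 0.8301 = 0.0873 kg/m³.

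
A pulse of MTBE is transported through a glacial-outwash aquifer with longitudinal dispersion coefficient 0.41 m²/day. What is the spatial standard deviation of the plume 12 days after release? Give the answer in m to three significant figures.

3.14 m

Dispersive spreading gives a Gaussian with σ² = 2Dt; advection only shifts the center.
σ = √(2 × 0.41 × 12) = 3.14 m.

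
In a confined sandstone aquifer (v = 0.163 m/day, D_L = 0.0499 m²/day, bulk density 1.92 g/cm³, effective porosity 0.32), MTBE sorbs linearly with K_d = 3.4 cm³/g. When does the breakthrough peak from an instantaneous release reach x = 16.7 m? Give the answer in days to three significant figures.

2150 days

Retardation factor R = 1 + ρ_b·K_d/n = 1 + 1.92 × 3.4/0.32 = 21.40.
Sorption retards both mechanisms: v_R = v/R = 0.007617 m/day, D_R = D/R = 0.002332 m²/day.
Peak time from v_R²t² + 2D_R t − x² = 0: t = (√(D_R² + v_R²x²) − D_R)/v_R².
√(D_R² + v_R²x²) = √(0.002332² + 0.007617² × 16.7²) = 0.1272; v_R² = 5.802e-05.
t = (0.1272 − 0.002332)/5.802e-05 = 2150 days.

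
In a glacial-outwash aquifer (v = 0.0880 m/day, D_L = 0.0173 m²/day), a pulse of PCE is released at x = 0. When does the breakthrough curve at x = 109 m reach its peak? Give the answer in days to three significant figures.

1240 days

For the 1D instantaneous-source solution, setting ∂C/∂t = 0 at fixed x gives v²t² + 2Dt − x² = 0, so t = (√(D² + v²x²) − D)/v².
√(D² + v²x²) = √(0.0173² + 0.0880² × 109²) = 9.592; v² = 0.007744.
t = (9.592 − 0.0173)/0.007744 = 1240 days (vs. the pure-advection estimate x/v = 1240 d).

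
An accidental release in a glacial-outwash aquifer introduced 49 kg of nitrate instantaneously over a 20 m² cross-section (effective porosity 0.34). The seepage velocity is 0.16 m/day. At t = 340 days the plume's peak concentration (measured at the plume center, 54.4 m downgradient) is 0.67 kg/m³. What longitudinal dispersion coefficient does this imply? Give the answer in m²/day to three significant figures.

At the plume center C_max = M/(n_e·A·√(4πDt)), so D = M²/(4πt·(n_e·A·C_max)²).
n_e·A·C_max = 0.34 × 20 × 0.67 = 4.556 kg/m.
D = 49²/(4π × 340 × 4.556²) = 0.0271 m²/day.

0.0271 m²/day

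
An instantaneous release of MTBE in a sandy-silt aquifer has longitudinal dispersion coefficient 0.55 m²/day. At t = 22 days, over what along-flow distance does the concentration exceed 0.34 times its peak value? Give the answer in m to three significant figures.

The plume is Gaussian with σ = √(2Dt) = √(2 × 0.55 × 22) = 4.919 m.
C/C_peak = exp(−Δx²/(2σ²)) = 0.34 ⇒ Δx = σ·√(−2 ln 0.34) = 4.919 × 1.469 = 7.226 m.
Width = 2Δx = 14.5 m.

14.5 m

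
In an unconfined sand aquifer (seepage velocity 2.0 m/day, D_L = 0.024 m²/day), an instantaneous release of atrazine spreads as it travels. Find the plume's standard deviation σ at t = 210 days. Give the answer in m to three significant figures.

3.17 m

Dispersive spreading gives a Gaussian with σ² = 2Dt; advection only shifts the center.
σ = √(2 × 0.024 × 210) = 3.17 m.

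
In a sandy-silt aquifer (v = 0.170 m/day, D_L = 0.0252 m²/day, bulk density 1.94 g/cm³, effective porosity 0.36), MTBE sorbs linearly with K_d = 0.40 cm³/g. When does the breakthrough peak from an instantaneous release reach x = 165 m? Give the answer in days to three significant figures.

3060 days

Retardation factor R = 1 + ρ_b·K_d/n = 1 + 1.94 × 0.40/0.36 = 3.156.
Sorption retards both mechanisms: v_R = v/R = 0.05387 m/day, D_R = D/R = 0.007985 m²/day.
Peak time from v_R²t² + 2D_R t − x² = 0: t = (√(D_R² + v_R²x²) − D_R)/v_R².
√(D_R² + v_R²x²) = √(0.007985² + 0.05387² × 165²) = 8.889; v_R² = 0.002902.
t = (8.889 − 0.007985)/0.002902 = 3060 days.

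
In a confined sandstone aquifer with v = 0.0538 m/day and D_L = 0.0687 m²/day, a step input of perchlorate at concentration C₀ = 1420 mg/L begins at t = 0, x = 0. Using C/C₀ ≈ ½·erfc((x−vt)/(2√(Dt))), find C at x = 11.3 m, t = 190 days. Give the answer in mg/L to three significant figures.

591 mg/L

For a continuous step input, C/C₀ ≈ ½·erfc((x−vt)/(2√(Dt))).
vt = 0.0538 × 190 = 10.222 m and 2√(Dt) = 2√(0.0687 × 190) = 7.226 m.
Argument (x−vt)/(2√(Dt)) = (11.3 − 10.222)/7.226 = 0.1492; ½·erfc(0.1492) = 0.4164.
C = 1420 × 0.4164 = 591 mg/L.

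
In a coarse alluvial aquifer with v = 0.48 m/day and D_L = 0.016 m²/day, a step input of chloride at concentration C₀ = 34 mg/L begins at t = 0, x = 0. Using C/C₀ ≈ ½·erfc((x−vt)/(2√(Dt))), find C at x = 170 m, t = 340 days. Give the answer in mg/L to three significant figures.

For a continuous step input, C/C₀ ≈ ½·erfc((x−vt)/(2√(Dt))).
vt = 0.48 × 340 = 163.2 m and 2√(Dt) = 2√(0.016 × 340) = 4.665 m.
Argument (x−vt)/(2√(Dt)) = (170 − 163.2)/4.665 = 1.458; ½·erfc(1.458) = 0.01961.
C = 34 × 0.01961 = 0.667 mg/L.

0.667 mg/L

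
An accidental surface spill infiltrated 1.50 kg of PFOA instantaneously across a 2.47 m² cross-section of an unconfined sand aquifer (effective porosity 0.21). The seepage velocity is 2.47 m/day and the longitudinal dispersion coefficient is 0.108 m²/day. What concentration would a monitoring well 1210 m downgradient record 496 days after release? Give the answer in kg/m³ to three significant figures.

0.0383 kg/m³

For an instantaneous plane source, C(x,t) = M/(n_e·A·√(4πDt)) · exp(−(x−vt)²/(4Dt)), with n_e·A the pore (flow) area.
Plume center vt = 2.47 × 496 = 1225.12 m, so the well at 1210 m is 15.12 m upgradient of the peak.
√(4πDt) = 25.95 m, giving peak height M/(n_e·A·√(4πDt)) = 1.50/(0.21 × 2.47 × 25.95) = 0.1114 kg/m³.
(x−vt)²/(4Dt) = (-15.12)²/(4 × 0.108 × 496) = 1.067; exp(−1.067) = 0.3440.
C = 0.1114 × 0.3440 = 0.0383 kg/m³.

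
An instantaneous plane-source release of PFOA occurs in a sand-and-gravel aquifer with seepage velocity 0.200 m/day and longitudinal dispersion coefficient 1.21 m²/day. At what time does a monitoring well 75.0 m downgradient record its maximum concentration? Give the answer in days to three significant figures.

346 days

For the 1D instantaneous-source solution, setting ∂C/∂t = 0 at fixed x gives v²t² + 2Dt − x² = 0, so t = (√(D² + v²x²) − D)/v².
√(D² + v²x²) = √(1.21² + 0.200² × 75.0²) = 15.05; v² = 0.04.
t = (15.05 − 1.21)/0.04 = 346 days (vs. the pure-advection estimate x/v = 375 d).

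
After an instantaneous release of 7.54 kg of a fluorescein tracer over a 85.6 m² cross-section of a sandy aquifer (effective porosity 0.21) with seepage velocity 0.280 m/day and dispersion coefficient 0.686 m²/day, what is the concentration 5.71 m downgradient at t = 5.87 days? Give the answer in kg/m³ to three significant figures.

0.0211 kg/m³

For an instantaneous plane source, C(x,t) = M/(n_e·A·√(4πDt)) · exp(−(x−vt)²/(4Dt)), with n_e·A the pore (flow) area.
Plume center vt = 0.280 × 5.87 = 1.6436 m, so the well at 5.71 m is 4.0664 m downgradient of the peak.
√(4πDt) = 7.114 m, giving peak height M/(n_e·A·√(4πDt)) = 7.54/(0.21 × 85.6 × 7.114) = 0.05896 kg/m³.
(x−vt)²/(4Dt) = (4.0664)²/(4 × 0.686 × 5.87) = 1.027; exp(−1.027) = 0.3581.
C = 0.05896 × 0.3581 = 0.0211 kg/m³.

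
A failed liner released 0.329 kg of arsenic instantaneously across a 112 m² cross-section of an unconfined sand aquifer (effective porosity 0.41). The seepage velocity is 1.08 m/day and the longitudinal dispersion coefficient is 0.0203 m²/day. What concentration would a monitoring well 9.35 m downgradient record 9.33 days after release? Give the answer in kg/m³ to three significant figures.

For an instantaneous plane source, C(x,t) = M/(n_e·A·√(4πDt)) · exp(−(x−vt)²/(4Dt)), with n_e·A the pore (flow) area.
Plume center vt = 1.08 × 9.33 = 10.0764 m, so the well at 9.35 m is 0.7264 m upgradient of the peak.
√(4πDt) = 1.543 m, giving peak height M/(n_e·A·√(4πDt)) = 0.329/(0.41 × 112 × 1.543) = 0.004643 kg/m³.
(x−vt)²/(4Dt) = (-0.7264)²/(4 × 0.0203 × 9.33) = 0.6965; exp(−0.6965) = 0.4983.
C = 0.004643 × 0.4983 = 0.00231 kg/m³.

0.00231 kg/m³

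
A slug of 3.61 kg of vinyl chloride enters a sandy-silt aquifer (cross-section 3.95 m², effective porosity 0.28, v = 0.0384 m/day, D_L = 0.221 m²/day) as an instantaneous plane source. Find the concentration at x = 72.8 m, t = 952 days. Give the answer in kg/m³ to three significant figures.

For an instantaneous plane source, C(x,t) = M/(n_e·A·√(4πDt)) · exp(−(x−vt)²/(4Dt)), with n_e·A the pore (flow) area.
Plume center vt = 0.0384 × 952 = 36.5568 m, so the well at 72.8 m is 36.2432 m downgradient of the peak.
√(4πDt) = 51.42 m, giving peak height M/(n_e·A·√(4πDt)) = 3.61/(0.28 × 3.95 × 51.42) = 0.06348 kg/m³.
(x−vt)²/(4Dt) = (36.2432)²/(4 × 0.221 × 952) = 1.561; exp(−1.561) = 0.2099.
C = 0.06348 × 0.2099 = 0.0133 kg/m³.

0.0133 kg/m³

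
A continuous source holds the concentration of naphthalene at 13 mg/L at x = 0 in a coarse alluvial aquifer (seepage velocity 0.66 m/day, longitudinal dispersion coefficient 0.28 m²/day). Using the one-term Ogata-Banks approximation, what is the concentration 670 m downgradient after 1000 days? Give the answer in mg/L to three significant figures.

For a continuous step input, C/C₀ ≈ ½·erfc((x−vt)/(2√(Dt))).
vt = 0.66 × 1000 = 660 m and 2√(Dt) = 2√(0.28 × 1000) = 33.47 m.
Argument (x−vt)/(2√(Dt)) = (670 − 660)/33.47 = 0.2988; ½·erfc(0.2988) = 0.3363.
C = 13 × 0.3363 = 4.37 mg/L.

4.37 mg/L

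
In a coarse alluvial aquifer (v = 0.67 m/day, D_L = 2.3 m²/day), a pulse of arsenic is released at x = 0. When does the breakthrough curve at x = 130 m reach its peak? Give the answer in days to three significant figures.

189 days

For the 1D instantaneous-source solution, setting ∂C/∂t = 0 at fixed x gives v²t² + 2Dt − x² = 0, so t = (√(D² + v²x²) − D)/v².
√(D² + v²x²) = √(2.3² + 0.67² × 130²) = 87.13; v² = 0.4489.
t = (87.13 − 2.3)/0.4489 = 189 days (vs. the pure-advection estimate x/v = 194 d).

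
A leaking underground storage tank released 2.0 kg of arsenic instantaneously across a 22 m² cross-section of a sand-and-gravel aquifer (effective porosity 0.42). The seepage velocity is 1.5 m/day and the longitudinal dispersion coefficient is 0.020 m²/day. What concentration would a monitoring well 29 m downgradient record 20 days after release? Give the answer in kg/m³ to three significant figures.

0.0517 kg/m³

For an instantaneous plane source, C(x,t) = M/(n_e·A·√(4πDt)) · exp(−(x−vt)²/(4Dt)), with n_e·A the pore (flow) area.
Plume center vt = 1.5 × 20 = 30 m, so the well at 29 m is 1 m upgradient of the peak.
√(4πDt) = 2.242 m, giving peak height M/(n_e·A·√(4πDt)) = 2.0/(0.42 × 22 × 2.242) = 0.09654 kg/m³.
(x−vt)²/(4Dt) = (-1)²/(4 × 0.020 × 20) = 0.6250; exp(−0.6250) = 0.5353.
C = 0.09654 × 0.5353 = 0.0517 kg/m³.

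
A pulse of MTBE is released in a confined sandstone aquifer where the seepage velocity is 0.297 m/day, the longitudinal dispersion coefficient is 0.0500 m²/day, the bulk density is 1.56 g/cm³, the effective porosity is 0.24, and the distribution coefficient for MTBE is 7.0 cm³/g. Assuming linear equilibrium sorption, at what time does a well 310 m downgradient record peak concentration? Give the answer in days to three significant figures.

48500 days

Retardation factor R = 1 + ρ_b·K_d/n = 1 + 1.56 × 7.0/0.24 = 46.50.
Sorption retards both mechanisms: v_R = v/R = 0.006387 m/day, D_R = D/R = 0.001075 m²/day.
Peak time from v_R²t² + 2D_R t − x² = 0: t = (√(D_R² + v_R²x²) − D_R)/v_R².
√(D_R² + v_R²x²) = √(0.001075² + 0.006387² × 310²) = 1.980; v_R² = 4.079e-05.
t = (1.980 − 0.001075)/4.079e-05 = 48500 days.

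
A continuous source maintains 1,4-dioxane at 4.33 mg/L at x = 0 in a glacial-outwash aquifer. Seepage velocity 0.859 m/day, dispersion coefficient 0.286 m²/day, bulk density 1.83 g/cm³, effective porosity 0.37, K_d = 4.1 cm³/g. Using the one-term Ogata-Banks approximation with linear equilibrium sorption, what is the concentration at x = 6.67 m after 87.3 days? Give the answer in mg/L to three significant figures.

0.0867 mg/L

Retardation factor R = 1 + ρ_b·K_d/n = 1 + 1.83 × 4.1/0.37 = 21.28.
Sorption retards both mechanisms: v_R = v/R = 0.04037 m/day, D_R = D/R = 0.01344 m²/day.
v_R·t = 0.04037 × 87.3 = 3.524301 m; 2√(D_R t) = 2.166 m; argument = (6.67 − 3.524301)/2.166 = 1.452.
C = C₀ × ½·erfc(1.452) = 4.33 × 0.02002 = 0.0867 mg/L.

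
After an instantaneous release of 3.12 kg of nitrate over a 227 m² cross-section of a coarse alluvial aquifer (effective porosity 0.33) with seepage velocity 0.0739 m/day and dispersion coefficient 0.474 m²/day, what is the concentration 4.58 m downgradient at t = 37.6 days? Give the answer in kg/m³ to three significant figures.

0.00266 kg/m³

For an instantaneous plane source, C(x,t) = M/(n_e·A·√(4πDt)) · exp(−(x−vt)²/(4Dt)), with n_e·A the pore (flow) area.
Plume center vt = 0.0739 × 37.6 = 2.77864 m, so the well at 4.58 m is 1.80136 m downgradient of the peak.
√(4πDt) = 14.97 m, giving peak height M/(n_e·A·√(4πDt)) = 3.12/(0.33 × 227 × 14.97) = 0.002782 kg/m³.
(x−vt)²/(4Dt) = (1.80136)²/(4 × 0.474 × 37.6) = 0.04552; exp(−0.04552) = 0.9555.
C = 0.002782 × 0.9555 = 0.00266 kg/m³.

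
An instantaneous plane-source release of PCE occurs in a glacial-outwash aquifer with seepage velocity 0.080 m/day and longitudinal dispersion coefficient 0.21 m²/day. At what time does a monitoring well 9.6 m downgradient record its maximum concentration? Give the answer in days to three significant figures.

For the 1D instantaneous-source solution, setting ∂C/∂t = 0 at fixed x gives v²t² + 2Dt − x² = 0, so t = (√(D² + v²x²) − D)/v².
√(D² + v²x²) = √(0.21² + 0.080² × 9.6²) = 0.7962; v² = 0.0064.
t = (0.7962 − 0.21)/0.0064 = 91.6 days (vs. the pure-advection estimate x/v = 120 d).

91.6 days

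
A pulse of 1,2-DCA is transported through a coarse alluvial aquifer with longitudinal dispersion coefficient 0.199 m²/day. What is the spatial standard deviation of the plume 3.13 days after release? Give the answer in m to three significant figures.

Dispersive spreading gives a Gaussian with σ² = 2Dt; advection only shifts the center.
σ = √(2 × 0.199 × 3.13) = 1.12 m.

1.12 m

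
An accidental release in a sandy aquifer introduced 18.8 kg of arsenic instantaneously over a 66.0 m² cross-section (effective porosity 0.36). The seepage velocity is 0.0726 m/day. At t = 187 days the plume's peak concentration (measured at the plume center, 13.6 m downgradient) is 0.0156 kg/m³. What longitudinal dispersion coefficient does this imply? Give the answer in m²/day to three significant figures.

At the plume center C_max = M/(n_e·A·√(4πDt)), so D = M²/(4πt·(n_e·A·C_max)²).
n_e·A·C_max = 0.36 × 66.0 × 0.0156 = 0.3707 kg/m.
D = 18.8²/(4π × 187 × 0.3707²) = 1.09 m²/day.

1.09 m²/day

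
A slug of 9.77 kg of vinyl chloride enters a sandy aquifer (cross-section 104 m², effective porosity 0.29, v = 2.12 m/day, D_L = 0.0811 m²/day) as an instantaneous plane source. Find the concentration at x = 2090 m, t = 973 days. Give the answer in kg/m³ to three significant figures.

0.000980 kg/m³

For an instantaneous plane source, C(x,t) = M/(n_e·A·√(4πDt)) · exp(−(x−vt)²/(4Dt)), with n_e·A the pore (flow) area.
Plume center vt = 2.12 × 973 = 2062.76 m, so the well at 2090 m is 27.24 m downgradient of the peak.
√(4πDt) = 31.49 m, giving peak height M/(n_e·A·√(4πDt)) = 9.77/(0.29 × 104 × 31.49) = 0.01029 kg/m³.
(x−vt)²/(4Dt) = (27.24)²/(4 × 0.0811 × 973) = 2.351; exp(−2.351) = 0.09527.
C = 0.01029 × 0.09527 = 0.000980 kg/m³.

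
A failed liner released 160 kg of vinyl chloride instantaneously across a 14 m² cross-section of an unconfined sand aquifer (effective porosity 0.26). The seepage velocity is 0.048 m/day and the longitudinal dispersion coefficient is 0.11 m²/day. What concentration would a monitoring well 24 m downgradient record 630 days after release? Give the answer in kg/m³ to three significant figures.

For an instantaneous plane source, C(x,t) = M/(n_e·A·√(4πDt)) · exp(−(x−vt)²/(4Dt)), with n_e·A the pore (flow) area.
Plume center vt = 0.048 × 630 = 30.24 m, so the well at 24 m is 6.24 m upgradient of the peak.
√(4πDt) = 29.51 m, giving peak height M/(n_e·A·√(4πDt)) = 160/(0.26 × 14 × 29.51) = 1.490 kg/m³.
(x−vt)²/(4Dt) = (-6.24)²/(4 × 0.11 × 630) = 0.1405; exp(−0.1405) = 0.8689.
C = 1.490 × 0.8689 = 1.29 kg/m³.

1.29 kg/m³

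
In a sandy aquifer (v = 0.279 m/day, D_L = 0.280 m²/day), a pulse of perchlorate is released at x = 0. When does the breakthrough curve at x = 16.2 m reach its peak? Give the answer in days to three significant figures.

For the 1D instantaneous-source solution, setting ∂C/∂t = 0 at fixed x gives v²t² + 2Dt − x² = 0, so t = (√(D² + v²x²) − D)/v².
√(D² + v²x²) = √(0.280² + 0.279² × 16.2²) = 4.528; v² = 0.077841.
t = (4.528 − 0.280)/0.077841 = 54.6 days (vs. the pure-advection estimate x/v = 58.1 d).

54.6 days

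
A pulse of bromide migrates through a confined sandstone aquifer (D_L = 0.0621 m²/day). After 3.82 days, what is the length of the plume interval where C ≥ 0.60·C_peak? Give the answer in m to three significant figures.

1.39 m

The plume is Gaussian with σ = √(2Dt) = √(2 × 0.0621 × 3.82) = 0.6888 m.
C/C_peak = exp(−Δx²/(2σ²)) = 0.60 ⇒ Δx = σ·√(−2 ln 0.60) = 0.6888 × 1.011 = 0.6964 m.
Width = 2Δx = 1.39 m.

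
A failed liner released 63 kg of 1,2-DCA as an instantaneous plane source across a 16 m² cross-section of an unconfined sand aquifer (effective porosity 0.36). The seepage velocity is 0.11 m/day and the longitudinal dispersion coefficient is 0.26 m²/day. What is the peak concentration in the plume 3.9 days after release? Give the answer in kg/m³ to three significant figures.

The peak of an instantaneous 1D plume sits at x = vt; there the Gaussian factor is 1 and C_max = M/(n_e·A·√(4πDt)), where n_e·A is the pore area the mass is dissolved in.
√(4πDt) = √(4π × 0.26 × 3.9) = 3.570 m, so C_max = 63/(0.36 × 16 × 3.570) = 3.06 kg/m³.

3.06 kg/m³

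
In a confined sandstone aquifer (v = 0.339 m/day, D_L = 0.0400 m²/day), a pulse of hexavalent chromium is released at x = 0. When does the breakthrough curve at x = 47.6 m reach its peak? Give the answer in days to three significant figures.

For the 1D instantaneous-source solution, setting ∂C/∂t = 0 at fixed x gives v²t² + 2Dt − x² = 0, so t = (√(D² + v²x²) − D)/v².
√(D² + v²x²) = √(0.0400² + 0.339² × 47.6²) = 16.14; v² = 0.114921.
t = (16.14 − 0.0400)/0.114921 = 140 days (vs. the pure-advection estimate x/v = 140 d).

140 days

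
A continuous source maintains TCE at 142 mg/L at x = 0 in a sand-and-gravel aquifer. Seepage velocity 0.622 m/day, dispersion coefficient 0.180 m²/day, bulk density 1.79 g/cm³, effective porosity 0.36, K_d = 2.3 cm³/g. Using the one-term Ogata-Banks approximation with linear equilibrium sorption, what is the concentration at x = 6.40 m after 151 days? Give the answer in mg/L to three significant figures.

Retardation factor R = 1 + ρ_b·K_d/n = 1 + 1.79 × 2.3/0.36 = 12.44.
Sorption retards both mechanisms: v_R = v/R = 0.05000 m/day, D_R = D/R = 0.01447 m²/day.
v_R·t = 0.05000 × 151 = 7.55 m; 2√(D_R t) = 2.956 m; argument = (6.40 − 7.55)/2.956 = -0.3890.
C = C₀ × ½·erfc(-0.3890) = 142 × 0.7089 = 101 mg/L.

101 mg/L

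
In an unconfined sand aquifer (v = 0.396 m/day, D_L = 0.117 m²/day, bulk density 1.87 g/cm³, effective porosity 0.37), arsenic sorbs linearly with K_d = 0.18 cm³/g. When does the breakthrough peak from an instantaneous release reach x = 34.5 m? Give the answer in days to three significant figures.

165 days

Retardation factor R = 1 + ρ_b·K_d/n = 1 + 1.87 × 0.18/0.37 = 1.910.
Sorption retards both mechanisms: v_R = v/R = 0.2073 m/day, D_R = D/R = 0.06126 m²/day.
Peak time from v_R²t² + 2D_R t − x² = 0: t = (√(D_R² + v_R²x²) − D_R)/v_R².
√(D_R² + v_R²x²) = √(0.06126² + 0.2073² × 34.5²) = 7.152; v_R² = 0.04297.
t = (7.152 − 0.06126)/0.04297 = 165 days.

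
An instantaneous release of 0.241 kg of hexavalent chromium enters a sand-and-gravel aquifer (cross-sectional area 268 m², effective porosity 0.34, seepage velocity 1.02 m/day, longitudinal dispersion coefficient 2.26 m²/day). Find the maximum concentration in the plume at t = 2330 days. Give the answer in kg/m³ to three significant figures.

1.03e-05 kg/m³

The peak of an instantaneous 1D plume sits at x = vt; there the Gaussian factor is 1 and C_max = M/(n_e·A·√(4πDt)), where n_e·A is the pore area the mass is dissolved in.
√(4πDt) = √(4π × 2.26 × 2330) = 257.2 m, so C_max = 0.241/(0.34 × 268 × 257.2) = 1.03e-05 kg/m³.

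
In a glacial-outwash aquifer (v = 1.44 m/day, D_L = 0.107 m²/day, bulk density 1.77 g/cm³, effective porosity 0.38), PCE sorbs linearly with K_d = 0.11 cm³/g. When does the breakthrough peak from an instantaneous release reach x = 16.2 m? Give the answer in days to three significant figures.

16.9 days

Retardation factor R = 1 + ρ_b·K_d/n = 1 + 1.77 × 0.11/0.38 = 1.512.
Sorption retards both mechanisms: v_R = v/R = 0.9524 m/day, D_R = D/R = 0.07077 m²/day.
Peak time from v_R²t² + 2D_R t − x² = 0: t = (√(D_R² + v_R²x²) − D_R)/v_R².
√(D_R² + v_R²x²) = √(0.07077² + 0.9524² × 16.2²) = 15.43; v_R² = 0.9071.
t = (15.43 − 0.07077)/0.9071 = 16.9 days.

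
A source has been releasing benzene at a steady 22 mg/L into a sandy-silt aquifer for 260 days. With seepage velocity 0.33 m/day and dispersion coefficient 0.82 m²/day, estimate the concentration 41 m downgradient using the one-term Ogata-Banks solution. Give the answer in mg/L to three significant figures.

For a continuous step input, C/C₀ ≈ ½·erfc((x−vt)/(2√(Dt))).
vt = 0.33 × 260 = 85.8 m and 2√(Dt) = 2√(0.82 × 260) = 29.20 m.
Argument (x−vt)/(2√(Dt)) = (41 − 85.8)/29.20 = -1.534; ½·erfc(-1.534) = 0.9850.
C = 22 × 0.9850 = 21.7 mg/L.

21.7 mg/L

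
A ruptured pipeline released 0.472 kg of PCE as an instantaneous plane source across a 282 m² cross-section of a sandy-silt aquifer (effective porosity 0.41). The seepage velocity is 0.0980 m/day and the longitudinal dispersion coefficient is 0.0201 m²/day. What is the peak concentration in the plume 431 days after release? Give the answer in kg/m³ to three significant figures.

The peak of an instantaneous 1D plume sits at x = vt; there the Gaussian factor is 1 and C_max = M/(n_e·A·√(4πDt)), where n_e·A is the pore area the mass is dissolved in.
√(4πDt) = √(4π × 0.0201 × 431) = 10.43 m, so C_max = 0.472/(0.41 × 282 × 10.43) = 0.000391 kg/m³.

0.000391 kg/m³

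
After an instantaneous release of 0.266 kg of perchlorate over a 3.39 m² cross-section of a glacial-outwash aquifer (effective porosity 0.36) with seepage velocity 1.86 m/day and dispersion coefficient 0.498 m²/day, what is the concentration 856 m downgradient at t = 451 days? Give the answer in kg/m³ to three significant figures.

For an instantaneous plane source, C(x,t) = M/(n_e·A·√(4πDt)) · exp(−(x−vt)²/(4Dt)), with n_e·A the pore (flow) area.
Plume center vt = 1.86 × 451 = 838.86 m, so the well at 856 m is 17.14 m downgradient of the peak.
√(4πDt) = 53.13 m, giving peak height M/(n_e·A·√(4πDt)) = 0.266/(0.36 × 3.39 × 53.13) = 0.004102 kg/m³.
(x−vt)²/(4Dt) = (17.14)²/(4 × 0.498 × 451) = 0.3270; exp(−0.3270) = 0.7211.
C = 0.004102 × 0.7211 = 0.00296 kg/m³.

0.00296 kg/m³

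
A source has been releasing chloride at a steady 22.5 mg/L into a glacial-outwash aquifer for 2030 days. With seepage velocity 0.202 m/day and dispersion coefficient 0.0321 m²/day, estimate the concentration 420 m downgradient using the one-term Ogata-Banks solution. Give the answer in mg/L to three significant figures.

4.32 mg/L

For a continuous step input, C/C₀ ≈ ½·erfc((x−vt)/(2√(Dt))).
vt = 0.202 × 2030 = 410.06 m and 2√(Dt) = 2√(0.0321 × 2030) = 16.14 m.
Argument (x−vt)/(2√(Dt)) = (420 − 410.06)/16.14 = 0.6159; ½·erfc(0.6159) = 0.1919.
C = 22.5 × 0.1919 = 4.32 mg/L.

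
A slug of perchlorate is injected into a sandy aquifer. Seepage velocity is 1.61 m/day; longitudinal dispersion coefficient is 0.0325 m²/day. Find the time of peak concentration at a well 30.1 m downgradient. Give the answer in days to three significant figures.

For the 1D instantaneous-source solution, setting ∂C/∂t = 0 at fixed x gives v²t² + 2Dt − x² = 0, so t = (√(D² + v²x²) − D)/v².
√(D² + v²x²) = √(0.0325² + 1.61² × 30.1²) = 48.46; v² = 2.5921.
t = (48.46 − 0.0325)/2.5921 = 18.7 days (vs. the pure-advection estimate x/v = 18.7 d).

18.7 days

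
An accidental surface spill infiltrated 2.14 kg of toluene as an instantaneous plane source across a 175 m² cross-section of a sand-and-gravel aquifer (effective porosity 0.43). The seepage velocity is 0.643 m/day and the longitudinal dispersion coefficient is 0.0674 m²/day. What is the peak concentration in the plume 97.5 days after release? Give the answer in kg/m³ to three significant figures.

The peak of an instantaneous 1D plume sits at x = vt; there the Gaussian factor is 1 and C_max = M/(n_e·A·√(4πDt)), where n_e·A is the pore area the mass is dissolved in.
√(4πDt) = √(4π × 0.0674 × 97.5) = 9.087 m, so C_max = 2.14/(0.43 × 175 × 9.087) = 0.00313 kg/m³.

0.00313 kg/m³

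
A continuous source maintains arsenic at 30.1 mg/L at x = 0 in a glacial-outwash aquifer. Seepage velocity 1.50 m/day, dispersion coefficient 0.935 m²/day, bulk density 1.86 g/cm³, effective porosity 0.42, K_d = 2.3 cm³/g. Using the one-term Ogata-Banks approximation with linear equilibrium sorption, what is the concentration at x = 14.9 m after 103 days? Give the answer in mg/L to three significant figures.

Retardation factor R = 1 + ρ_b·K_d/n = 1 + 1.86 × 2.3/0.42 = 11.19.
Sorption retards both mechanisms: v_R = v/R = 0.1340 m/day, D_R = D/R = 0.08356 m²/day.
v_R·t = 0.1340 × 103 = 13.802 m; 2√(D_R t) = 5.867 m; argument = (14.9 − 13.802)/5.867 = 0.1871.
C = C₀ × ½·erfc(0.1871) = 30.1 × 0.3957 = 11.9 mg/L.

11.9 mg/L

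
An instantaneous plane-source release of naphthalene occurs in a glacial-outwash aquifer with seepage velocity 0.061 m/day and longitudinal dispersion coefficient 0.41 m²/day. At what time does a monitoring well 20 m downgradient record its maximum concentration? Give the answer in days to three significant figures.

236 days

For the 1D instantaneous-source solution, setting ∂C/∂t = 0 at fixed x gives v²t² + 2Dt − x² = 0, so t = (√(D² + v²x²) − D)/v².
√(D² + v²x²) = √(0.41² + 0.061² × 20²) = 1.287; v² = 0.003721.
t = (1.287 − 0.41)/0.003721 = 236 days (vs. the pure-advection estimate x/v = 328 d).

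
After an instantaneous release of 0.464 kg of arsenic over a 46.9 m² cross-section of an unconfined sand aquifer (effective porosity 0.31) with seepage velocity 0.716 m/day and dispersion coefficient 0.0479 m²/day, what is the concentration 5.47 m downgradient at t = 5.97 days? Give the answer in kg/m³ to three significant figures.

0.00483 kg/m³

For an instantaneous plane source, C(x,t) = M/(n_e·A·√(4πDt)) · exp(−(x−vt)²/(4Dt)), with n_e·A the pore (flow) area.
Plume center vt = 0.716 × 5.97 = 4.27452 m, so the well at 5.47 m is 1.19548 m downgradient of the peak.
√(4πDt) = 1.896 m, giving peak height M/(n_e·A·√(4πDt)) = 0.464/(0.31 × 46.9 × 1.896) = 0.01683 kg/m³.
(x−vt)²/(4Dt) = (1.19548)²/(4 × 0.0479 × 5.97) = 1.249; exp(−1.249) = 0.2868.
C = 0.01683 × 0.2868 = 0.00483 kg/m³.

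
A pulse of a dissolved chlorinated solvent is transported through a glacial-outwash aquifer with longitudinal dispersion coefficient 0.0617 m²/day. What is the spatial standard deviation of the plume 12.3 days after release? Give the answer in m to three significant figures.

Dispersive spreading gives a Gaussian with σ² = 2Dt; advection only shifts the center.
σ = √(2 × 0.0617 × 12.3) = 1.23 m.

1.23 m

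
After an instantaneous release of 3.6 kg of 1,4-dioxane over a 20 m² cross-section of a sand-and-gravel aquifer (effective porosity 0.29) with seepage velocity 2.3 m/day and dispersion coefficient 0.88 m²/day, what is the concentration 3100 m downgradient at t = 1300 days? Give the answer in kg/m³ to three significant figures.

0.000368 kg/m³

For an instantaneous plane source, C(x,t) = M/(n_e·A·√(4πDt)) · exp(−(x−vt)²/(4Dt)), with n_e·A the pore (flow) area.
Plume center vt = 2.3 × 1300 = 2990 m, so the well at 3100 m is 110 m downgradient of the peak.
√(4πDt) = 119.9 m, giving peak height M/(n_e·A·√(4πDt)) = 3.6/(0.29 × 20 × 119.9) = 0.005177 kg/m³.
(x−vt)²/(4Dt) = (110)²/(4 × 0.88 × 1300) = 2.644; exp(−2.644) = 0.07108.
C = 0.005177 × 0.07108 = 0.000368 kg/m³.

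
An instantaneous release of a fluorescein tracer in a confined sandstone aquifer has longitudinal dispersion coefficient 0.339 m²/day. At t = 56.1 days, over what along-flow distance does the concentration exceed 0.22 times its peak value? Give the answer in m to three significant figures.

21.5 m

The plume is Gaussian with σ = √(2Dt) = √(2 × 0.339 × 56.1) = 6.167 m.
C/C_peak = exp(−Δx²/(2σ²)) = 0.22 ⇒ Δx = σ·√(−2 ln 0.22) = 6.167 × 1.740 = 10.73 m.
Width = 2Δx = 21.5 m.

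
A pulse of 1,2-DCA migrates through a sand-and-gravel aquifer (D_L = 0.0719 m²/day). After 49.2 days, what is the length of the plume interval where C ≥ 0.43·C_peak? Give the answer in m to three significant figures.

The plume is Gaussian with σ = √(2Dt) = √(2 × 0.0719 × 49.2) = 2.660 m.
C/C_peak = exp(−Δx²/(2σ²)) = 0.43 ⇒ Δx = σ·√(−2 ln 0.43) = 2.660 × 1.299 = 3.455 m.
Width = 2Δx = 6.91 m.

6.91 m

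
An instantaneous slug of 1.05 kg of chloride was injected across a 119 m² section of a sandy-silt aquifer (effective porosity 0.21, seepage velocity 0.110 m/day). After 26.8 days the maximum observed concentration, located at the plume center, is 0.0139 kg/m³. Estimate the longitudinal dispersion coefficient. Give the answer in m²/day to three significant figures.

0.0271 m²/day

At the plume center C_max = M/(n_e·A·√(4πDt)), so D = M²/(4πt·(n_e·A·C_max)²).
n_e·A·C_max = 0.21 × 119 × 0.0139 = 0.3474 kg/m.
D = 1.05²/(4π × 26.8 × 0.3474²) = 0.0271 m²/day.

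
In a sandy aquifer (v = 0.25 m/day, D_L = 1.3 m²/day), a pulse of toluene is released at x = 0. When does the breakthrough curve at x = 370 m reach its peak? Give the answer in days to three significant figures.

For the 1D instantaneous-source solution, setting ∂C/∂t = 0 at fixed x gives v²t² + 2Dt − x² = 0, so t = (√(D² + v²x²) − D)/v².
√(D² + v²x²) = √(1.3² + 0.25² × 370²) = 92.51; v² = 0.0625.
t = (92.51 − 1.3)/0.0625 = 1460 days (vs. the pure-advection estimate x/v = 1480 d).

1460 days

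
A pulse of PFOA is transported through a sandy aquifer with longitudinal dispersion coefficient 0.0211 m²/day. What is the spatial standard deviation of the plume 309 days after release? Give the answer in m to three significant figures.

Dispersive spreading gives a Gaussian with σ² = 2Dt; advection only shifts the center.
σ = √(2 × 0.0211 × 309) = 3.61 m.

3.61 m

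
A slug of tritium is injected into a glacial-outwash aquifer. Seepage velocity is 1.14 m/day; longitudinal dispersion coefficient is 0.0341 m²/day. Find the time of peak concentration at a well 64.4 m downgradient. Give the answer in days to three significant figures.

For the 1D instantaneous-source solution, setting ∂C/∂t = 0 at fixed x gives v²t² + 2Dt − x² = 0, so t = (√(D² + v²x²) − D)/v².
√(D² + v²x²) = √(0.0341² + 1.14² × 64.4²) = 73.42; v² = 1.2996.
t = (73.42 − 0.0341)/1.2996 = 56.5 days (vs. the pure-advection estimate x/v = 56.5 d).

56.5 days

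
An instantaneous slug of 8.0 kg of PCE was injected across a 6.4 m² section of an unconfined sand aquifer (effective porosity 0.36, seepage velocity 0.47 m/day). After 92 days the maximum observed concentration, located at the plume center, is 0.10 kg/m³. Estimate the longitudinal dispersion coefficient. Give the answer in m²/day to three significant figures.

At the plume center C_max = M/(n_e·A·√(4πDt)), so D = M²/(4πt·(n_e·A·C_max)²).
n_e·A·C_max = 0.36 × 6.4 × 0.10 = 0.2304 kg/m.
D = 8.0²/(4π × 92 × 0.2304²) = 1.04 m²/day.

1.04 m²/day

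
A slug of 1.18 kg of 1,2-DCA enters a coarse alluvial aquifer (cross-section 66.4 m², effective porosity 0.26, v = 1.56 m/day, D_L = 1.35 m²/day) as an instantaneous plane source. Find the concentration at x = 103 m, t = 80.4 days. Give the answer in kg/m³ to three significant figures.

0.000581 kg/m³

For an instantaneous plane source, C(x,t) = M/(n_e·A·√(4πDt)) · exp(−(x−vt)²/(4Dt)), with n_e·A the pore (flow) area.
Plume center vt = 1.56 × 80.4 = 125.424 m, so the well at 103 m is 22.424 m upgradient of the peak.
√(4πDt) = 36.93 m, giving peak height M/(n_e·A·√(4πDt)) = 1.18/(0.26 × 66.4 × 36.93) = 0.001851 kg/m³.
(x−vt)²/(4Dt) = (-22.424)²/(4 × 1.35 × 80.4) = 1.158; exp(−1.158) = 0.3141.
C = 0.001851 × 0.3141 = 0.000581 kg/m³.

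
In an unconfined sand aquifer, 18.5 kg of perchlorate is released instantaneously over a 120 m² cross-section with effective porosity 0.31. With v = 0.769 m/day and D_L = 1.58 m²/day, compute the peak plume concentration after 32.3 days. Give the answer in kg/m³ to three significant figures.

0.0196 kg/m³

The peak of an instantaneous 1D plume sits at x = vt; there the Gaussian factor is 1 and C_max = M/(n_e·A·√(4πDt)), where n_e·A is the pore area the mass is dissolved in.
√(4πDt) = √(4π × 1.58 × 32.3) = 25.32 m, so C_max = 18.5/(0.31 × 120 × 25.32) = 0.0196 kg/m³.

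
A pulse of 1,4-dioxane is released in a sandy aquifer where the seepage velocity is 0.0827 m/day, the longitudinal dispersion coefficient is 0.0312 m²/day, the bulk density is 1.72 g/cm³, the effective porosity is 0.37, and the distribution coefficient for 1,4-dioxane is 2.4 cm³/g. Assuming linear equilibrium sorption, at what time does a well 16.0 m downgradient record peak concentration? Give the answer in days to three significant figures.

Retardation factor R = 1 + ρ_b·K_d/n = 1 + 1.72 × 2.4/0.37 = 12.16.
Sorption retards both mechanisms: v_R = v/R = 0.006801 m/day, D_R = D/R = 0.002566 m²/day.
Peak time from v_R²t² + 2D_R t − x² = 0: t = (√(D_R² + v_R²x²) − D_R)/v_R².
√(D_R² + v_R²x²) = √(0.002566² + 0.006801² × 16.0²) = 0.1088; v_R² = 4.625e-05.
t = (0.1088 − 0.002566)/4.625e-05 = 2300 days.

2300 days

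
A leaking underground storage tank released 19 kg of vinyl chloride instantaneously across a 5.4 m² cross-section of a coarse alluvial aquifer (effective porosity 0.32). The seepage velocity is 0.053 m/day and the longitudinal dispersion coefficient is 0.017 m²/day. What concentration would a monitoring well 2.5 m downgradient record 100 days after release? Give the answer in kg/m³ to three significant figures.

0.751 kg/m³

For an instantaneous plane source, C(x,t) = M/(n_e·A·√(4πDt)) · exp(−(x−vt)²/(4Dt)), with n_e·A the pore (flow) area.
Plume center vt = 0.053 × 100 = 5.3 m, so the well at 2.5 m is 2.8 m upgradient of the peak.
√(4πDt) = 4.622 m, giving peak height M/(n_e·A·√(4πDt)) = 19/(0.32 × 5.4 × 4.622) = 2.379 kg/m³.
(x−vt)²/(4Dt) = (-2.8)²/(4 × 0.017 × 100) = 1.153; exp(−1.153) = 0.3157.
C = 2.379 × 0.3157 = 0.751 kg/m³.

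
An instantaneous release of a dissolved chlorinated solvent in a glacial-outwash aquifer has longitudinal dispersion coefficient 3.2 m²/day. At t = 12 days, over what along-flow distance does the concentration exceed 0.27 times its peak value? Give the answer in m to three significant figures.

28.4 m

The plume is Gaussian with σ = √(2Dt) = √(2 × 3.2 × 12) = 8.764 m.
C/C_peak = exp(−Δx²/(2σ²)) = 0.27 ⇒ Δx = σ·√(−2 ln 0.27) = 8.764 × 1.618 = 14.18 m.
Width = 2Δx = 28.4 m.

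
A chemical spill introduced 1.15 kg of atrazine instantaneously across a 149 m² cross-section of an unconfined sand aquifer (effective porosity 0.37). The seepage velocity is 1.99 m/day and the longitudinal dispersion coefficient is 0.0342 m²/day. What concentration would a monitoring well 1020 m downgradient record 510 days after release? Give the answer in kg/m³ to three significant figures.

For an instantaneous plane source, C(x,t) = M/(n_e·A·√(4πDt)) · exp(−(x−vt)²/(4Dt)), with n_e·A the pore (flow) area.
Plume center vt = 1.99 × 510 = 1014.9 m, so the well at 1020 m is 5.1 m downgradient of the peak.
√(4πDt) = 14.80 m, giving peak height M/(n_e·A·√(4πDt)) = 1.15/(0.37 × 149 × 14.80) = 0.001409 kg/m³.
(x−vt)²/(4Dt) = (5.1)²/(4 × 0.0342 × 510) = 0.3728; exp(−0.3728) = 0.6888.
C = 0.001409 × 0.6888 = 0.000971 kg/m³.

0.000971 kg/m³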